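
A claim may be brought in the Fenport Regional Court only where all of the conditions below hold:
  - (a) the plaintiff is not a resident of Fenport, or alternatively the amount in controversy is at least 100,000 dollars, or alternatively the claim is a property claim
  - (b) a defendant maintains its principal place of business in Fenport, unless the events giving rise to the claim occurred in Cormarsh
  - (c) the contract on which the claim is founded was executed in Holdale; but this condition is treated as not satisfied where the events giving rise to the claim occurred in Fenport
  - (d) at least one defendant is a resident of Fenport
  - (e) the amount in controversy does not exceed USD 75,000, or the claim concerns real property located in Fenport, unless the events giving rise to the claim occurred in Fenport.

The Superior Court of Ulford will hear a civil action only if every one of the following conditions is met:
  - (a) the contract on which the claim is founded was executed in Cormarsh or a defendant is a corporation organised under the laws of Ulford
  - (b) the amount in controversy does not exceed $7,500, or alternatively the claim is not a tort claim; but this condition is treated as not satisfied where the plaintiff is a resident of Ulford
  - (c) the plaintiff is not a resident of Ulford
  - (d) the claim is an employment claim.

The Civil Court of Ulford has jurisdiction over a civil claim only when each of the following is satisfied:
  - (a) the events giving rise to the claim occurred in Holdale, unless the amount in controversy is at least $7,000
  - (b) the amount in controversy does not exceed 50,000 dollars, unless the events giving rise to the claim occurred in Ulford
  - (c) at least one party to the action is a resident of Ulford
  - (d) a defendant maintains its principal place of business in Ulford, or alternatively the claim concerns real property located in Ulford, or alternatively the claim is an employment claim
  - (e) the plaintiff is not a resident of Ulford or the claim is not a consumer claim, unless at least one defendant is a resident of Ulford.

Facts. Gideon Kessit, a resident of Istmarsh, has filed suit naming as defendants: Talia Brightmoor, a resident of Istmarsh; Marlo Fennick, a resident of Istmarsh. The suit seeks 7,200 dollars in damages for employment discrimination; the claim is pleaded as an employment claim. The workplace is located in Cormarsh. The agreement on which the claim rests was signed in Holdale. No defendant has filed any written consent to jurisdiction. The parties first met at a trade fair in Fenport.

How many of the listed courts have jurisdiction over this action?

The Fenport Regional Court:
  (a) The plaintiff resides in Istmarsh, which is not Fenport, so one alternative holds. Met.
  (b) No defendant is a corporation. But the operative events occurred in Cormarsh, and the 'unless' clause therefore excuses the requirement. Condition met.
  (c) The contract was executed in Holdale. The carve-out does not apply: the operative events occurred in Cormarsh, not Fenport. Condition met.
  (d) No defendant resides in Fenport (they reside in Istmarsh, Istmarsh). Fails.
  (e) The amount in controversy is 7,200 dollars, within the 75,000 dollars ceiling, which satisfies one of the alternatives. Condition met.
  → No jurisdiction.
The Superior Court of Ulford:
  (a) The contract was executed in Holdale, not Cormarsh; no defendant is a corporation — none of the alternatives is met. Condition not met.
  (b) The amount in controversy is USD 7,200, within the $7,500 ceiling, so this disjunct is met. The exception is not triggered, since the plaintiff resides in Istmarsh, not Ulford. Met.
  (c) The plaintiff resides in Istmarsh, which is not Ulford. Met.
  (d) The claim is an employment claim. Satisfied.
  → Not every requirement is met — no jurisdiction.
The Civil Court of Ulford:
  (a) The operative events occurred in Cormarsh, not Holdale. However, the amount in controversy is 7,200 dollars, which meets the USD 7,000 floor, so the 'unless' proviso supplies this condition. Condition met.
  (b) The amount in controversy is USD 7,200, within the $50,000 ceiling. Satisfied.
  (c) No party resides in Ulford. Not met.
  (d) The claim is an employment claim — that alternative is enough. Met.
  (e) The plaintiff resides in Istmarsh, which is not Ulford, so one alternative holds. Met.
  → At least one condition fails; no jurisdiction.
No court satisfies all of its conditions.

0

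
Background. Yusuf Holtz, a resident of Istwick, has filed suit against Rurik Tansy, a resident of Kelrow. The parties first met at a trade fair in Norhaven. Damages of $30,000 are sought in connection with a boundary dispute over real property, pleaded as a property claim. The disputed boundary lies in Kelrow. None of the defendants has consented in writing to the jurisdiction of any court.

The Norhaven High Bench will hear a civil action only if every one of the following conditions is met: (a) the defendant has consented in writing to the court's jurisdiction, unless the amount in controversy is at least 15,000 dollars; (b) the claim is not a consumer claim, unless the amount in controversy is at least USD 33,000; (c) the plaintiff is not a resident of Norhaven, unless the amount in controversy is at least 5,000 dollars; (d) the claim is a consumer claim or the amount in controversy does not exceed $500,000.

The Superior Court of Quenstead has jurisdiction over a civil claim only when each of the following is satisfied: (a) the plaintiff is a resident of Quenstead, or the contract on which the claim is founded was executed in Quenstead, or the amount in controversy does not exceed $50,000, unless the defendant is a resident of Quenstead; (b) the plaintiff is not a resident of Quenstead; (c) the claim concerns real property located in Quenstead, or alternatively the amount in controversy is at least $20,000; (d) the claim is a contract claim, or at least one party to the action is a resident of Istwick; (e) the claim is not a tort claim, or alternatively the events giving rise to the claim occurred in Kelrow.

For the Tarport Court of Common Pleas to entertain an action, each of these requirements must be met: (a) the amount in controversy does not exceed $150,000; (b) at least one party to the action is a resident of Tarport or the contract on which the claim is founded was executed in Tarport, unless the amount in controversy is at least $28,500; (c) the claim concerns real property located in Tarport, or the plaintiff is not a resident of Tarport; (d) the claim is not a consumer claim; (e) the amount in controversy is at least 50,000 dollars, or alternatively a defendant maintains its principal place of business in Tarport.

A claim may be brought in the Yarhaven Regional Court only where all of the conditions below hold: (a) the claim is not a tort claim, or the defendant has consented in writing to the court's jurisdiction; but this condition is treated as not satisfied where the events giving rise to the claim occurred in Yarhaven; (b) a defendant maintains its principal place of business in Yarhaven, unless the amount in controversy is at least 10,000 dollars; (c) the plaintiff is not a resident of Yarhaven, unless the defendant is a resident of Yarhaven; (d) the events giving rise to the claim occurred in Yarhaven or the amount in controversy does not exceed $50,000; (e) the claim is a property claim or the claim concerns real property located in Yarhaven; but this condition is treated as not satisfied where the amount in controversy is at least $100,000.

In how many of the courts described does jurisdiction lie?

3

The Norhaven High Bench:
  (a) No such written consent has been filed. But the amount in controversy is 30,000 dollars, which meets the USD 15,000 floor, and the 'unless' clause therefore excuses the requirement. Met.
  (b) The claim is a property claim, not a consumer claim. Met.
  (c) The plaintiff resides in Istwick, which is not Norhaven. Met.
  (d) The amount in controversy is 30,000 dollars, within the USD 500,000 ceiling, so one alternative holds. Satisfied.
  → Every requirement is satisfied — jurisdiction.
The Superior Court of Quenstead:
  (a) The amount in controversy is 30,000 dollars, within the USD 50,000 ceiling, so one alternative holds. Met.
  (b) The plaintiff resides in Istwick, which is not Quenstead. Met.
  (c) The amount in controversy is USD 30,000, which meets the $20,000 floor, so this disjunct is met. Condition met.
  (d) Yusuf Holtz resides in Istwick, so one alternative holds. Satisfied.
  (e) The claim is a property claim, not a tort claim — that alternative is enough. Met.
  → The court has jurisdiction.
The Tarport Court of Common Pleas:
  (a) The amount in controversy is USD 30,000, within the 150,000 dollars ceiling. Satisfied.
  (b) No party resides in Tarport; no contract (and hence no place of execution) is alleged — every alternative fails. The proviso rescues it, though: the amount in controversy is 30,000 dollars, which meets the 28,500 dollars floor. Met.
  (c) The plaintiff resides in Istwick, which is not Tarport, which satisfies one of the alternatives. Satisfied.
  (d) The claim is a property claim, not a consumer claim. Met.
  (e) The amount in controversy is USD 30,000, below the USD 50,000 floor; no defendant is a corporation — no alternative holds. Condition not met.
  → Not every requirement is met — no jurisdiction.
The Yarhaven Regional Court:
  (a) The claim is a property claim, not a tort claim — that alternative is enough. The carve-out does not apply: the operative events occurred in Kelrow, not Yarhaven. Met.
  (b) No defendant is a corporation. The proviso rescues it, though: the amount in controversy is USD 30,000, which meets the USD 10,000 floor. Met.
  (c) The plaintiff resides in Istwick, which is not Yarhaven. Met.
  (d) The amount in controversy is USD 30,000, within the $50,000 ceiling — that alternative is enough. Met.
  (e) The claim is a property claim — that alternative is enough. The carve-out does not apply: the amount in controversy is $30,000, below the $100,000 floor. Condition met.
  → Every requirement is satisfied — jurisdiction.
Courts with jurisdiction: the Norhaven High Bench, the Superior Court of Quenstead, the Yarhaven Regional Court — 3 in total.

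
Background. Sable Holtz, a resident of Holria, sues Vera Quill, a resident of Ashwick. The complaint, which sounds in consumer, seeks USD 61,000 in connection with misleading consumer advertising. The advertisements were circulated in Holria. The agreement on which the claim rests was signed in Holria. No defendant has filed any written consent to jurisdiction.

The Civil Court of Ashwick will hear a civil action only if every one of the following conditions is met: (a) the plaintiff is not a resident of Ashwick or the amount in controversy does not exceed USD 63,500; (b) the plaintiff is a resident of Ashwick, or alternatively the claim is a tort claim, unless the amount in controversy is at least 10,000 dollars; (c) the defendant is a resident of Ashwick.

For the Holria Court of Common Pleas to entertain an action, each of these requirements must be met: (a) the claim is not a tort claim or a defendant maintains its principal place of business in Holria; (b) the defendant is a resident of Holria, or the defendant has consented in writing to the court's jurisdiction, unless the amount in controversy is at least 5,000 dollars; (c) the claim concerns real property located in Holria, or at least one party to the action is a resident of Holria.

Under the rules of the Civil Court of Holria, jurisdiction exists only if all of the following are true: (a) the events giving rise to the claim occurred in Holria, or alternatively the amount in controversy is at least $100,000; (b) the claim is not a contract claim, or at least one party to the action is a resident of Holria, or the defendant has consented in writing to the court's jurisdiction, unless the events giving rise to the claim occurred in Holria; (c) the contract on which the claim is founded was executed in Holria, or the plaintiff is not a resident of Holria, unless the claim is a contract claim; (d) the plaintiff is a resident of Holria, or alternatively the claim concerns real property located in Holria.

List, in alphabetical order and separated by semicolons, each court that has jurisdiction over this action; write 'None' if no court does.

The Civil Court of Ashwick:
  (a) The plaintiff resides in Holria, which is not Ashwick, which satisfies one of the alternatives. Met.
  (b) The plaintiff resides in Holria, not Ashwick; the claim is a consumer claim, not a tort claim — none of the alternatives is met. But the amount in controversy is 61,000 dollars, which meets the $10,000 floor, and the 'unless' clause therefore excuses the requirement. Satisfied.
  (c) The defendant resides in Ashwick. Condition met.
  → The court has jurisdiction.
The Holria Court of Common Pleas:
  (a) The claim is a consumer claim, not a tort claim — that alternative is enough. Satisfied.
  (b) The defendant resides in Ashwick, not Holria; no such written consent has been filed — every alternative fails. The proviso rescues it, though: the amount in controversy is USD 61,000, which meets the 5,000 dollars floor. Met.
  (c) Sable Holtz resides in Holria, so one alternative holds. Met.
  → All conditions met; jurisdiction exists.
The Civil Court of Holria:
  (a) The operative events occurred in Holria — that alternative is enough. Condition met.
  (b) The claim is a consumer claim, not a contract claim — that alternative is enough. Condition met.
  (c) The contract was executed in Holria — that alternative is enough. Condition met.
  (d) The plaintiff resides in Holria, which satisfies one of the alternatives. Met.
  → Every requirement is satisfied — jurisdiction.

the Civil Court of Ashwick; the Civil Court of Holria; the Holria Court of Common Pleas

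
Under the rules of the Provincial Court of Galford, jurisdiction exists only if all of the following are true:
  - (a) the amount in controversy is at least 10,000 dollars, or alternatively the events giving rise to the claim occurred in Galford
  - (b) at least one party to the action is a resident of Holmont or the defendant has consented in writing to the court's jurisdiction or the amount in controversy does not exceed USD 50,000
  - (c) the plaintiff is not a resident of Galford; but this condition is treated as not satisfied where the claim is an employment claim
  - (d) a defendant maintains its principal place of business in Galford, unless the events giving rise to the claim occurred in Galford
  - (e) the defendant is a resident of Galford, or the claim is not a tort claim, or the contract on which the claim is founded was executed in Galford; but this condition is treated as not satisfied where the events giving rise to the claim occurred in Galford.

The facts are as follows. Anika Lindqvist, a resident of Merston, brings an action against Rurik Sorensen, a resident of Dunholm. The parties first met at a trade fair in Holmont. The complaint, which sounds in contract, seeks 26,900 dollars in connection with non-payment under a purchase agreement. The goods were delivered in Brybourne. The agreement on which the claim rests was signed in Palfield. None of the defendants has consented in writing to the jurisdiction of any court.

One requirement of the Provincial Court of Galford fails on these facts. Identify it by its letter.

The Provincial Court of Galford:
  (a) The amount in controversy is 26,900 dollars, which meets the $10,000 floor, which satisfies one of the alternatives. Satisfied.
  (b) The amount in controversy is $26,900, within the USD 50,000 ceiling — that alternative is enough. Satisfied.
  (c) The plaintiff resides in Merston, which is not Galford. The carve-out does not apply: the claim is a contract claim, not an employment claim. Condition met.
  (d) No defendant is a corporation. Nor does the 'unless' clause help: the operative events occurred in Brybourne, not Galford. Not met.
  (e) The claim is a contract claim, not a tort claim, so this disjunct is met. The exception is not triggered, since the operative events occurred in Brybourne, not Galford. Met.
Only condition (d) fails.

(d)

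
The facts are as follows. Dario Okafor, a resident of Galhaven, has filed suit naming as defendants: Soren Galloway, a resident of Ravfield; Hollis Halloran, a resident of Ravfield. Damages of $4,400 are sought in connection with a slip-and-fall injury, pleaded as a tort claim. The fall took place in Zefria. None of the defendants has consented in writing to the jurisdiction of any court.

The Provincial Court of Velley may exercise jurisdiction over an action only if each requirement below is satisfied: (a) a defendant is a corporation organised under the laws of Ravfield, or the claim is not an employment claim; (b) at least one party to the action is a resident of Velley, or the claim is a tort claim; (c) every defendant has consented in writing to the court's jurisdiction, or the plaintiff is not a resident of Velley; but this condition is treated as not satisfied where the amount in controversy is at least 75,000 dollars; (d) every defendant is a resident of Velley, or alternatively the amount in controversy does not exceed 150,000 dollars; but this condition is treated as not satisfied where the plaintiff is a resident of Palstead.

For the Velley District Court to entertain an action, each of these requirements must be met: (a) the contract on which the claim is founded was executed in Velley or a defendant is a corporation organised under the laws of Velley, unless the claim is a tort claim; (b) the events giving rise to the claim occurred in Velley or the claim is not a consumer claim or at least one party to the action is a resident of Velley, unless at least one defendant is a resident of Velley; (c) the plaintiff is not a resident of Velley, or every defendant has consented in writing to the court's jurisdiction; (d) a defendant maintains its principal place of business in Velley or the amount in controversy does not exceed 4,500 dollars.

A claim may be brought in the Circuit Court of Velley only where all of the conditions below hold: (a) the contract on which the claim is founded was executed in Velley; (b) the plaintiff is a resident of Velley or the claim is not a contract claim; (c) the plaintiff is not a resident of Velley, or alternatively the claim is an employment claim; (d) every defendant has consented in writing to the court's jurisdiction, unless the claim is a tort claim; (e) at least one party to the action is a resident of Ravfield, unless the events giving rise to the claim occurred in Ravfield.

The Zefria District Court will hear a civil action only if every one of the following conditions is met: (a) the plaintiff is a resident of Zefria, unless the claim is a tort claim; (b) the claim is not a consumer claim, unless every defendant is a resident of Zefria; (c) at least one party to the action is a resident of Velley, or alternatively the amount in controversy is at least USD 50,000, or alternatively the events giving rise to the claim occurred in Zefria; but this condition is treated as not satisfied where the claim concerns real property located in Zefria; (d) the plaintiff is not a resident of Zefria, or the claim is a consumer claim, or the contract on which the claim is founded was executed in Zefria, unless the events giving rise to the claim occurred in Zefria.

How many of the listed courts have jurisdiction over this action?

3

The Provincial Court of Velley:
  (a) The claim is a tort claim, not an employment claim, so this disjunct is met. Condition met.
  (b) The claim is a tort claim — that alternative is enough. Satisfied.
  (c) The plaintiff resides in Galhaven, which is not Velley, which satisfies one of the alternatives. The carve-out does not apply: the amount in controversy is $4,400, below the 75,000 dollars floor. Satisfied.
  (d) The amount in controversy is USD 4,400, within the $150,000 ceiling, so one alternative holds. The carve-out does not apply: the plaintiff resides in Galhaven, not Palstead. Satisfied.
  → The court has jurisdiction.
The Velley District Court:
  (a) No contract (and hence no place of execution) is alleged; no defendant is a corporation — none of the alternatives is met. But the claim is a tort claim, and the 'unless' clause therefore excuses the requirement. Condition met.
  (b) The claim is a tort claim, not a consumer claim, so one alternative holds. Condition met.
  (c) The plaintiff resides in Galhaven, which is not Velley, which satisfies one of the alternatives. Condition met.
  (d) The amount in controversy is 4,400 dollars, within the $4,500 ceiling, so this disjunct is met. Condition met.
  → All conditions met; jurisdiction exists.
The Circuit Court of Velley:
  (a) No contract (and hence no place of execution) is alleged. Not met.
  (b) The claim is a tort claim, not a contract claim, so this disjunct is met. Met.
  (c) The plaintiff resides in Galhaven, which is not Velley, so one alternative holds. Satisfied.
  (d) No such written consent has been filed. The proviso rescues it, though: the claim is a tort claim. Satisfied.
  (e) Soren Galloway resides in Ravfield. Condition met.
  → No jurisdiction.
The Zefria District Court:
  (a) The plaintiff resides in Galhaven, not Zefria. But the claim is a tort claim, and the 'unless' clause therefore excuses the requirement. Met.
  (b) The claim is a tort claim, not a consumer claim. Condition met.
  (c) The operative events occurred in Zefria, so one alternative holds. The exception is not triggered, since the claim does not concern real property. Condition met.
  (d) The plaintiff resides in Galhaven, which is not Zefria, so this disjunct is met. Met.
  → Every requirement is satisfied — jurisdiction.
Courts with jurisdiction: the Provincial Court of Velley, the Velley District Court, the Zefria District Court — 3 in total.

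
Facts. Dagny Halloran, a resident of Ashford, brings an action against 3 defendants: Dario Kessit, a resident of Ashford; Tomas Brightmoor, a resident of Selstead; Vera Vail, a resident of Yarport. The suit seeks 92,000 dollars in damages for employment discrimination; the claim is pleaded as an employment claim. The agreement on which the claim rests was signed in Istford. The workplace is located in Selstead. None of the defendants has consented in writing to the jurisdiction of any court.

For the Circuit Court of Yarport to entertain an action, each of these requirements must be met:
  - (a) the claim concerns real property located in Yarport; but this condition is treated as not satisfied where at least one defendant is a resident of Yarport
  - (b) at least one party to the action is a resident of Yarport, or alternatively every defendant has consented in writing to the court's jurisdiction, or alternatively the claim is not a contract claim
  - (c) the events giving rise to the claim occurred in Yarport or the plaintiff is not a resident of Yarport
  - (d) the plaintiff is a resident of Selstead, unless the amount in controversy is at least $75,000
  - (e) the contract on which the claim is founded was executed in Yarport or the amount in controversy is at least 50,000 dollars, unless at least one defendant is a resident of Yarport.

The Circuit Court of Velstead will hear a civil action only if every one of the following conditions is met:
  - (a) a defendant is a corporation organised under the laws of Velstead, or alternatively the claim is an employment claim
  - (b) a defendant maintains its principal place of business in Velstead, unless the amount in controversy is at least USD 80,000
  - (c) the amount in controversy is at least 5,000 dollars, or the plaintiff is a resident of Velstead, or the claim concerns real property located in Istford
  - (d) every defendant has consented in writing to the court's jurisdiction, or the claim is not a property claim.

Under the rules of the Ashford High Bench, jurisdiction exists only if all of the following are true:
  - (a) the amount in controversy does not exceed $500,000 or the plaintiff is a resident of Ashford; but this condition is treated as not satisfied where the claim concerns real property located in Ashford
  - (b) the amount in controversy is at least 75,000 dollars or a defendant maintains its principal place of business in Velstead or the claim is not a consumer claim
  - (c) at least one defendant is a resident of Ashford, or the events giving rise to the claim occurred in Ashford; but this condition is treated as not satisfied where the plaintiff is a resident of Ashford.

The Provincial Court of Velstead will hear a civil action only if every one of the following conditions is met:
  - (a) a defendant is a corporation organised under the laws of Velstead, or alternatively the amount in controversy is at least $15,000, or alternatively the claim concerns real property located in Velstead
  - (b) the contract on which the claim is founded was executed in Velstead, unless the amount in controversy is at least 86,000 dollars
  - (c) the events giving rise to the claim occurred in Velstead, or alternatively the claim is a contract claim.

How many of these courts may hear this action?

1

The Circuit Court of Yarport:
  (a) The claim does not concern real property. Not satisfied.
  (b) Vera Vail resides in Yarport, so this disjunct is met. Condition met.
  (c) The plaintiff resides in Ashford, which is not Yarport, which satisfies one of the alternatives. Condition met.
  (d) The plaintiff resides in Ashford, not Selstead. But the amount in controversy is 92,000 dollars, which meets the 75,000 dollars floor, and the 'unless' clause therefore excuses the requirement. Met.
  (e) The amount in controversy is 92,000 dollars, which meets the $50,000 floor, so this disjunct is met. Met.
  → The court lacks jurisdiction.
The Circuit Court of Velstead:
  (a) The claim is an employment claim, so this disjunct is met. Satisfied.
  (b) No defendant is a corporation. The proviso rescues it, though: the amount in controversy is 92,000 dollars, which meets the $80,000 floor. Satisfied.
  (c) The amount in controversy is USD 92,000, which meets the USD 5,000 floor, which satisfies one of the alternatives. Condition met.
  (d) The claim is an employment claim, not a property claim — that alternative is enough. Met.
  → Every requirement is satisfied — jurisdiction.
The Ashford High Bench:
  (a) The amount in controversy is $92,000, within the $500,000 ceiling, which satisfies one of the alternatives. And the carve-out is inapplicable — the claim does not concern real property. Met.
  (b) The amount in controversy is USD 92,000, which meets the 75,000 dollars floor, so this disjunct is met. Met.
  (c) Dario Kessit resides in Ashford, so this disjunct is met. But the plaintiff resides in Ashford, triggering the carve-out and defeating this condition. Fails.
  → The court lacks jurisdiction.
The Provincial Court of Velstead:
  (a) The amount in controversy is USD 92,000, which meets the $15,000 floor, so one alternative holds. Condition met.
  (b) The contract was executed in Istford, not Velstead. But the amount in controversy is 92,000 dollars, which meets the USD 86,000 floor, and the 'unless' clause therefore excuses the requirement. Satisfied.
  (c) The operative events occurred in Selstead, not Velstead; the claim is an employment claim, not a contract claim — no alternative holds. Not met.
  → The court lacks jurisdiction.
Courts with jurisdiction: the Circuit Court of Velstead — 1 in total.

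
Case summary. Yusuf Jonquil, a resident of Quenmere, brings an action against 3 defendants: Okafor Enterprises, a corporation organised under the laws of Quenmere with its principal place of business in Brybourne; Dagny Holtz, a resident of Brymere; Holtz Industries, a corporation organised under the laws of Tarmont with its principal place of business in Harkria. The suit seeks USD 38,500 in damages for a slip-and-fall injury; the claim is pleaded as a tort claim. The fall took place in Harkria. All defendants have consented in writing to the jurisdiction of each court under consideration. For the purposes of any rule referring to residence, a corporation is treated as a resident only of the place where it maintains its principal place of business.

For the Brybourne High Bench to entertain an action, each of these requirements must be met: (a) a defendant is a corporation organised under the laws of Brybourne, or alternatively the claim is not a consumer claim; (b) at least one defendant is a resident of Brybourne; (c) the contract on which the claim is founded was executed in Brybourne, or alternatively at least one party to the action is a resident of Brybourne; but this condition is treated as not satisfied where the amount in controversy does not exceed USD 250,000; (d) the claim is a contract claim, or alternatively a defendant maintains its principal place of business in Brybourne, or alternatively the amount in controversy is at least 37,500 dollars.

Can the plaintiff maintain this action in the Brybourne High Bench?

The Brybourne High Bench:
  (a) The claim is a tort claim, not a consumer claim, which satisfies one of the alternatives. Satisfied.
  (b) Okafor Enterprises resides in Brybourne. Satisfied.
  (c) Okafor Enterprises resides in Brybourne, so one alternative holds. But the carve-out bites: the amount in controversy is $38,500, within the USD 250,000 ceiling. Fails.
  (d) Okafor Enterprises has its principal place of business in Brybourne, which satisfies one of the alternatives. Condition met.
  → Not every requirement is met — no jurisdiction.

No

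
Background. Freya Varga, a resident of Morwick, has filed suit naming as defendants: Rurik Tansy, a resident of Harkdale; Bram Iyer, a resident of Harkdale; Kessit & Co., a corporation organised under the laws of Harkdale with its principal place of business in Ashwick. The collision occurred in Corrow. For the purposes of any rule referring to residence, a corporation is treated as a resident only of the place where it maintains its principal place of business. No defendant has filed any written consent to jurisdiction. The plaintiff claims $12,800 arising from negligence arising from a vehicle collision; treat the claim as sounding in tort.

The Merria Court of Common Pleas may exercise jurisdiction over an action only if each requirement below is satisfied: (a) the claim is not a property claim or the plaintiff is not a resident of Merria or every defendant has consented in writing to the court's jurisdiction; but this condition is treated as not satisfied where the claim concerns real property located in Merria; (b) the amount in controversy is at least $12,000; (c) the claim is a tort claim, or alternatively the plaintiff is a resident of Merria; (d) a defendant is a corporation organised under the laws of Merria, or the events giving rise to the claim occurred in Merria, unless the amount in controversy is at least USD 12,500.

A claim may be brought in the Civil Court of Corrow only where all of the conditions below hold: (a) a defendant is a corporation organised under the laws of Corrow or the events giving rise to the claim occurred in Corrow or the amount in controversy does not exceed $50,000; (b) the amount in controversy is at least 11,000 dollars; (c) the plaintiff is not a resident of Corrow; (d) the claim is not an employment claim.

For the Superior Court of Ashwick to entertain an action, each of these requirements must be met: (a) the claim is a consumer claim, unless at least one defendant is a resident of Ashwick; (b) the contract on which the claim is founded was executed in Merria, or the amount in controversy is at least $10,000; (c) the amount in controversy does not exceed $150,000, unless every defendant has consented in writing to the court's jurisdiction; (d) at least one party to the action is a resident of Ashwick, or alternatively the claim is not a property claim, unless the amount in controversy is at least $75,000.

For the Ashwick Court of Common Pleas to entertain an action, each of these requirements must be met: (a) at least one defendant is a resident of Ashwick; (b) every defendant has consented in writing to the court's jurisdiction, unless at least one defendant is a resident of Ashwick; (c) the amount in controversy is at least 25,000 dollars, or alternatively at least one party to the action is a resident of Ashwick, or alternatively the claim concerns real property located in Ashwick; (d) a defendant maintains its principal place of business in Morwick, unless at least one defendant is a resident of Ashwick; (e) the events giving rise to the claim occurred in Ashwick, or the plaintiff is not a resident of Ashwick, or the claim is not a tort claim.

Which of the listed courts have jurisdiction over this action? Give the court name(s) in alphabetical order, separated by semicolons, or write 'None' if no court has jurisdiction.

The Merria Court of Common Pleas:
  (a) The claim is a tort claim, not a property claim, so one alternative holds. And the carve-out is inapplicable — the claim does not concern real property. Satisfied.
  (b) The amount in controversy is USD 12,800, which meets the USD 12,000 floor. Satisfied.
  (c) The claim is a tort claim — that alternative is enough. Condition met.
  (d) The corporate defendant(s) are organised in Harkdale, not Merria; the operative events occurred in Corrow, not Merria — none of the alternatives is met. The proviso rescues it, though: the amount in controversy is USD 12,800, which meets the USD 12,500 floor. Met.
  → Every requirement is satisfied — jurisdiction.
The Civil Court of Corrow:
  (a) The operative events occurred in Corrow, so this disjunct is met. Condition met.
  (b) The amount in controversy is USD 12,800, which meets the 11,000 dollars floor. Condition met.
  (c) The plaintiff resides in Morwick, which is not Corrow. Condition met.
  (d) The claim is a tort claim, not an employment claim. Condition met.
  → Every requirement is satisfied — jurisdiction.
The Superior Court of Ashwick:
  (a) The claim is a tort claim, not a consumer claim. But Kessit & Co. resides in Ashwick, and the 'unless' clause therefore excuses the requirement. Condition met.
  (b) The amount in controversy is 12,800 dollars, which meets the USD 10,000 floor, which satisfies one of the alternatives. Met.
  (c) The amount in controversy is $12,800, within the $150,000 ceiling. Condition met.
  (d) Kessit & Co. resides in Ashwick — that alternative is enough. Condition met.
  → Every requirement is satisfied — jurisdiction.
The Ashwick Court of Common Pleas:
  (a) Kessit & Co. resides in Ashwick. Met.
  (b) No such written consent has been filed. However, Kessit & Co. resides in Ashwick, so the 'unless' proviso supplies this condition. Satisfied.
  (c) Kessit & Co. resides in Ashwick, so one alternative holds. Satisfied.
  (d) The corporate defendant(s) have their principal place of business in Ashwick, not Morwick. The proviso rescues it, though: Kessit & Co. resides in Ashwick. Satisfied.
  (e) The plaintiff resides in Morwick, which is not Ashwick, which satisfies one of the alternatives. Met.
  → All conditions met; jurisdiction exists.

the Ashwick Court of Common Pleas; the Civil Court of Corrow; the Merria Court of Common Pleas; the Superior Court of Ashwick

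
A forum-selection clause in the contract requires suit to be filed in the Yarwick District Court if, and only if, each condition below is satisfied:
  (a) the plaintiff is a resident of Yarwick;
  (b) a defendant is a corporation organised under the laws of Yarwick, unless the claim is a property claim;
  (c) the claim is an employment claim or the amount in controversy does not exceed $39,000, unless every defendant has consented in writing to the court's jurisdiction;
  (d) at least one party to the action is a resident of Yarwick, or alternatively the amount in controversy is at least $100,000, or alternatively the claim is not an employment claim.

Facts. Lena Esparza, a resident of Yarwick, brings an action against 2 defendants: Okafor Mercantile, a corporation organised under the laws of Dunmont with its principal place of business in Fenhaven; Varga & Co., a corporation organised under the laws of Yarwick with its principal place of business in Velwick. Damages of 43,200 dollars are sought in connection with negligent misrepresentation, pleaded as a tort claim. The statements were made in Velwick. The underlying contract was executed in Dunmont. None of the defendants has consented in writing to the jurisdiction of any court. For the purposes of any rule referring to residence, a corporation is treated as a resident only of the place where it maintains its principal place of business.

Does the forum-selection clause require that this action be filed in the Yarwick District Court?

The Yarwick District Court:
  (a) The plaintiff resides in Yarwick. Met.
  (b) Varga & Co. is organised under the laws of Yarwick. Met.
  (c) The claim is a tort claim, not an employment claim; the amount in controversy is 43,200 dollars, above the USD 39,000 ceiling — every alternative fails. And no such written consent has been filed, so the proviso does not save it. Not met.
  (d) Lena Esparza resides in Yarwick — that alternative is enough. Satisfied.
  → The clause does not apply.

No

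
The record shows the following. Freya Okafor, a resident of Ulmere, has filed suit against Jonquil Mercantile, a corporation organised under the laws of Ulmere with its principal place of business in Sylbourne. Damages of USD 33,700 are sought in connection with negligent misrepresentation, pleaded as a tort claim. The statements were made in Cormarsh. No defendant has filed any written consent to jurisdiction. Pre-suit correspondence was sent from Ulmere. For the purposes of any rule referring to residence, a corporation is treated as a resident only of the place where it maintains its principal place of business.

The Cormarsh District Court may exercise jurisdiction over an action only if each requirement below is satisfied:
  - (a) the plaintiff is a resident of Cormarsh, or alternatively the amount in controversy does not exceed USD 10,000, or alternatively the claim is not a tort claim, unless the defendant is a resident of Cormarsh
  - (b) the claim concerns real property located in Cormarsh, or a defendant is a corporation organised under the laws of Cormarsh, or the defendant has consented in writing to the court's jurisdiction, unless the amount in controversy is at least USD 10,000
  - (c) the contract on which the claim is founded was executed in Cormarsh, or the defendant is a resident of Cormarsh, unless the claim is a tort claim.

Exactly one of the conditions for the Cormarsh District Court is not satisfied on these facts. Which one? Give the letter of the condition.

The Cormarsh District Court:
  (a) The plaintiff resides in Ulmere, not Cormarsh; the amount in controversy is 33,700 dollars, above the $10,000 ceiling; the claim is a tort claim — none of the alternatives is met. Nor does the 'unless' clause help: the defendant resides in Sylbourne, not Cormarsh. Fails.
  (b) The claim does not concern real property; the corporate defendant(s) are organised in Ulmere, not Cormarsh; no such written consent has been filed — every alternative fails. But the amount in controversy is 33,700 dollars, which meets the USD 10,000 floor, and the 'unless' clause therefore excuses the requirement. Met.
  (c) No contract (and hence no place of execution) is alleged; the defendant resides in Sylbourne, not Cormarsh — every alternative fails. However, the claim is a tort claim, so the 'unless' proviso supplies this condition. Met.
Only condition (a) fails.

(a)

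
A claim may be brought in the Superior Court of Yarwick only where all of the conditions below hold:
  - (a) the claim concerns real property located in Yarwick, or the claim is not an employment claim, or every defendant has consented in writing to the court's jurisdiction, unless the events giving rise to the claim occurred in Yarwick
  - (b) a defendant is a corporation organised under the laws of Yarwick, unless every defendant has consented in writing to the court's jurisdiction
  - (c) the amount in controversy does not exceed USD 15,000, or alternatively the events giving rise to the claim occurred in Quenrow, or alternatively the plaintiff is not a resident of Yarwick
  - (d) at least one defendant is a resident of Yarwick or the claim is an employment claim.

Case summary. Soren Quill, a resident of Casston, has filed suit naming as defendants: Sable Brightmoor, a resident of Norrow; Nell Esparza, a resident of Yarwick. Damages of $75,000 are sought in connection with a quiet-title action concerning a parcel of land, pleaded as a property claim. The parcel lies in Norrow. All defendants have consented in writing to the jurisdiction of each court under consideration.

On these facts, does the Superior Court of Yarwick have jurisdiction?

The Superior Court of Yarwick:
  (a) The claim is a property claim, not an employment claim, so this disjunct is met. Condition met.
  (b) No defendant is a corporation. But every defendant has filed written consent, and the 'unless' clause therefore excuses the requirement. Met.
  (c) The plaintiff resides in Casston, which is not Yarwick, so one alternative holds. Condition met.
  (d) Nell Esparza resides in Yarwick — that alternative is enough. Satisfied.
  → Jurisdiction lies.

Yes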